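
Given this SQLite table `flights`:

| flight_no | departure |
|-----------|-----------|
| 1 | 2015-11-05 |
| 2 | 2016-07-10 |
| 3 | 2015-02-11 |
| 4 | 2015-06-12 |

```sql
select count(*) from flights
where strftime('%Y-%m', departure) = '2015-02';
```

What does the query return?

1

Rows with year-month 2015-02: 2015-02-11 → 1.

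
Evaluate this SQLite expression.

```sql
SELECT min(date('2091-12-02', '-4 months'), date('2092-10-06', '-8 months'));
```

2091-08-02

date('2091-12-02', '-4 months') → 2091-08-02.
date('2092-10-06', '-8 months') → 2092-02-06.
Earlier of the two is 2091-08-02.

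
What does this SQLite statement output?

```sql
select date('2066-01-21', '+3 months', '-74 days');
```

2066-02-06

Adding +3 months to 2066-01-21 gives 2066-04-21.
Applying '-74 days' to 2066-04-21: counting 74 days back gives 2066-02-06.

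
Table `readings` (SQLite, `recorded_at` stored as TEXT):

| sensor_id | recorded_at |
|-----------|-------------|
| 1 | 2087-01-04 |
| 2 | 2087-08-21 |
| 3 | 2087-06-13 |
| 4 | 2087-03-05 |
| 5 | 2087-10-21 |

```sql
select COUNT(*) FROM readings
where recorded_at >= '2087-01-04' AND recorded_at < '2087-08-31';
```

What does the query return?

4

Rows in [2087-01-04, 2087-08-31): 2087-01-04, 2087-08-21, 2087-06-13, 2087-03-05 → 4 rows.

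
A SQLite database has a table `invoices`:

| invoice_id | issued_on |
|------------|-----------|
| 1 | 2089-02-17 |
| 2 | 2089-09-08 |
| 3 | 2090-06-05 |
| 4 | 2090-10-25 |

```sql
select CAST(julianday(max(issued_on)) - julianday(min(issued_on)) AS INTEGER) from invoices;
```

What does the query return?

615

MIN = 2089-02-17, MAX = 2090-10-25.
11 days remain in February 2089 after the 17th (28 − 17).
Full months from March 2089 through September 2090 contribute their day counts.
Then 25 days into October 2090.
Total: 11 + 31 + 30 + 31 + 30 + 31 + 31 + 30 + 31 + 30 + 31 + 31 + 28 + 31 + 30 + 31 + 30 + 31 + 31 + 30 + 25 = 615.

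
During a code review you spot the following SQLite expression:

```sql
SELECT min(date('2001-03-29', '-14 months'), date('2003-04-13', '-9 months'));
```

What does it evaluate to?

2000-01-29

date('2001-03-29', '-14 months') → 2000-01-29.
date('2003-04-13', '-9 months') → 2002-07-13.
Earlier of the two is 2000-01-29.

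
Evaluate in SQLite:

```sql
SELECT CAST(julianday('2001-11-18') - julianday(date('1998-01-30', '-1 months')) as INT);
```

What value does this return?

Adding -1 month to 1998-01-30 gives 1997-12-30.
1 day remains in December 1997 after the 30th (31 − 30).
Full months from January 1998 through October 2001 contribute their day counts.
Then 18 days into November 2001.
Total: 1 + 31 + 28 + 31 + 30 + 31 + 30 + 31 + 31 + 30 + 31 + 30 + 31 + 31 + 28 + 31 + 30 + 31 + 30 + 31 + 31 + 30 + 31 + 30 + 31 + 31 + 29 + 31 + 30 + 31 + 30 + 31 + 31 + 30 + 31 + 30 + 31 + 31 + 28 + 31 + 30 + 31 + 30 + 31 + 31 + 30 + 31 + 18 = 1419.

1419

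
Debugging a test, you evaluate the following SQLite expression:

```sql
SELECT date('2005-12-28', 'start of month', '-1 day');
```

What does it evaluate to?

2005-11-30

`start of month` rewinds 2005-12-28 to 2005-12-01.
Going back 1 day from 2005-12-01 reaches 2005-11-30 (last day of November, 30 days).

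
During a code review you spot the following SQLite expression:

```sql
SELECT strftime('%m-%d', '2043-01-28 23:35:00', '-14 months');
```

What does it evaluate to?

11-28

First apply '-14 months': 2043-01-28 23:35:00 → 2041-11-28 23:35:00.
`%m-%d` extracts the month-day: 11-28.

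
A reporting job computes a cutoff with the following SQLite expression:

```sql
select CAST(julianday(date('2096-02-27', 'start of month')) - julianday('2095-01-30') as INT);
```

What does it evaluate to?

367

`start of month` rewinds 2096-02-27 to 2096-02-01.
1 day remains in January 2095 after the 30th (31 − 30).
Full months from February 2095 through January 2096 contribute their day counts.
Then 1 day into February 2096.
Total: 1 + 28 + 31 + 30 + 31 + 30 + 31 + 31 + 30 + 31 + 30 + 31 + 31 + 1 = 367.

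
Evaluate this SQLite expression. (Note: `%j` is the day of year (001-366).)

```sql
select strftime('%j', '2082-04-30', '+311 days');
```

First apply '+311 days': 2082-04-30 → 2083-03-07.
Day-of-year for 2083-03-07: days since 2083-01-01 inclusive = 66, zero-padded to 066.

066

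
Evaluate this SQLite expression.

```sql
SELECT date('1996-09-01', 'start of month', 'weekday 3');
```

1996-09-04

`start of month` rewinds 1996-09-01 to 1996-09-01.
`weekday 3` advances to the next Wednesday; 1996-09-01 is a Sunday, so it moves forward to 1996-09-04.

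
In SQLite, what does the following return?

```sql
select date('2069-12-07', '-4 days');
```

Going back 4 days within December lands on 2069-12-03.

2069-12-03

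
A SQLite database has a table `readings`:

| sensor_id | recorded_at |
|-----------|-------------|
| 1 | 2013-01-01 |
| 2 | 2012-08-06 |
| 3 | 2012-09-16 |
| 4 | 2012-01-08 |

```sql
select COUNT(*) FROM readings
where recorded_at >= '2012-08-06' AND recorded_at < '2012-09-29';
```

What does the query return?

Rows in [2012-08-06, 2012-09-29): 2012-08-06, 2012-09-16 → 2 rows.

2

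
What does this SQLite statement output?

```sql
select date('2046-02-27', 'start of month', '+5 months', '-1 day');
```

`start of month` rewinds 2046-02-27 to 2046-02-01.
Adding +5 months to 2046-02-01 gives 2046-07-01.
Going back 1 day from 2046-07-01 reaches 2046-06-30 (last day of June, 30 days).

2046-06-30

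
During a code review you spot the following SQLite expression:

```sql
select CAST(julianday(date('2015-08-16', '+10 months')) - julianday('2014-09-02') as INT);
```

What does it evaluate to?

653

Adding +10 months to 2015-08-16 gives 2016-06-16.
28 days remain in September 2014 after the 2nd (30 − 2).
Full months from October 2014 through May 2016 contribute their day counts.
Then 16 days into June 2016.
Total: 28 + 31 + 30 + 31 + 31 + 28 + 31 + 30 + 31 + 30 + 31 + 31 + 30 + 31 + 30 + 31 + 31 + 29 + 31 + 30 + 31 + 16 = 653.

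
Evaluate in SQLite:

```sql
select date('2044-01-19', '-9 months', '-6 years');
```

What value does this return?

Adding -9 months to 2044-01-19 gives 2043-04-19.
Adding -6 years to 2043-04-19 gives 2037-04-19.

2037-04-19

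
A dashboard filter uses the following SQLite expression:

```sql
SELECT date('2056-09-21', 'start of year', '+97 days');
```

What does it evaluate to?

2056-04-07

`start of year` rewinds 2056-09-21 to 2056-01-01.
Applying '+97 days' to 2056-01-01: counting 97 days forward gives 2056-04-07.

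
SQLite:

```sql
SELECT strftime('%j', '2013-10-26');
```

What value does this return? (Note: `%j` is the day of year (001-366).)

299

Day-of-year for 2013-10-26: days since 2013-01-01 inclusive = 299, zero-padded to 299.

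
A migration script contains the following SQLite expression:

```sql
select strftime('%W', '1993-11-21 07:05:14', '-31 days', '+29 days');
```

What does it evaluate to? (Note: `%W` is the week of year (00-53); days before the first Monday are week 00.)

First apply '-31 days', '+29 days': 1993-11-21 07:05:14 → 1993-11-19 07:05:14.
1993-11-19 is a Friday. SQLite's %W counts Mondays since the year started; the result is 46.

46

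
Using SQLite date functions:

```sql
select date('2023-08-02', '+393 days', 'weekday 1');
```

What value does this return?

Applying '+393 days' to 2023-08-02: counting 393 days forward gives 2024-08-29.
`weekday 1` advances to the next Monday; 2024-08-29 is a Thursday, so it moves forward to 2024-09-02.

2024-09-02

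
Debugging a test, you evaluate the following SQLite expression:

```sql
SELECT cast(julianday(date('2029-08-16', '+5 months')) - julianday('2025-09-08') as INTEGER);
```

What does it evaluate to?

1591

Adding +5 months to 2029-08-16 gives 2030-01-16.
22 days remain in September 2025 after the 8th (30 − 8).
Full months from October 2025 through December 2029 contribute their day counts.
Then 16 days into January 2030.
Total: 22 + 31 + 30 + 31 + 31 + 28 + 31 + 30 + 31 + 30 + 31 + 31 + 30 + 31 + 30 + 31 + 31 + 28 + 31 + 30 + 31 + 30 + 31 + 31 + 30 + 31 + 30 + 31 + 31 + 29 + 31 + 30 + 31 + 30 + 31 + 31 + 30 + 31 + 30 + 31 + 31 + 28 + 31 + 30 + 31 + 30 + 31 + 31 + 30 + 31 + 30 + 31 + 16 = 1591.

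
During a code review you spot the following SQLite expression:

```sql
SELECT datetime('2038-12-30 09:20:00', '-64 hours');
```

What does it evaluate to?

2038-12-27 17:20:00

-64 hours from 2038-12-30 09:20:00 is 2038-12-27 17:20:00 (crosses midnight).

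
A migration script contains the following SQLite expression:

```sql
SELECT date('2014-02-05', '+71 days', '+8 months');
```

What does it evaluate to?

Applying '+71 days' to 2014-02-05: counting 71 days forward gives 2014-04-17.
Adding +8 months to 2014-04-17 gives 2014-12-17.

2014-12-17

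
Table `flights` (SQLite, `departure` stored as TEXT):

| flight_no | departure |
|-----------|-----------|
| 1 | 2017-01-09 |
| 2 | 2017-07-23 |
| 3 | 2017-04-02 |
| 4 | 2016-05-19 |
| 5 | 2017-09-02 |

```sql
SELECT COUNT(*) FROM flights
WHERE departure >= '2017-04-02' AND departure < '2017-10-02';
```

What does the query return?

Rows in [2017-04-02, 2017-10-02): 2017-07-23, 2017-04-02, 2017-09-02 → 3 rows.

3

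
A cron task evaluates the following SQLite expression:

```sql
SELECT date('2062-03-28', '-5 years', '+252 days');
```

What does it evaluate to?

Adding -5 years to 2062-03-28 gives 2057-03-28.
Applying '+252 days' to 2057-03-28: counting 252 days forward gives 2057-12-05.

2057-12-05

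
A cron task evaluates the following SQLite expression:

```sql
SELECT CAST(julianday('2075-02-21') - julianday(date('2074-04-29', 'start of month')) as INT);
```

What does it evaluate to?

326

`start of month` rewinds 2074-04-29 to 2074-04-01.
29 days remain in April 2074 after the 1st (30 − 1).
Full months from May 2074 through January 2075 contribute their day counts.
Then 21 days into February 2075.
Total: 29 + 31 + 30 + 31 + 31 + 30 + 31 + 30 + 31 + 31 + 21 = 326.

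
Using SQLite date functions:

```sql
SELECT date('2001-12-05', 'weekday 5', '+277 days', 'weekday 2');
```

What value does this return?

2002-09-10

`weekday 5` advances to the next Friday; 2001-12-05 is a Wednesday, so it moves forward to 2001-12-07.
Applying '+277 days' to 2001-12-07: counting 277 days forward gives 2002-09-10.
`weekday 2` advances to the next Tuesday; 2002-09-10 is already a Tuesday, so it stays at 2002-09-10.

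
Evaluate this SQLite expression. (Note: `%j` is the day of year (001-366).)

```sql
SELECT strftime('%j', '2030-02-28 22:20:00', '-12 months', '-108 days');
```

317

First apply '-12 months', '-108 days': 2030-02-28 22:20:00 → 2028-11-12 22:20:00.
Day-of-year for 2028-11-12: days since 2028-01-01 inclusive = 317, zero-padded to 317.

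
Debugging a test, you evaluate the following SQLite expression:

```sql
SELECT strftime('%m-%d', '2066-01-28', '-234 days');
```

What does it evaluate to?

06-08

First apply '-234 days': 2066-01-28 → 2065-06-08.
`%m-%d` extracts the month-day: 06-08.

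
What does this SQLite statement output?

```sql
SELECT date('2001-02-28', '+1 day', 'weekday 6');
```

2001-03-03

February 2001 has 28 days; 0 remain after the 28th, so 1 days reach 2001-03-01.
`weekday 6` advances to the next Saturday; 2001-03-01 is a Thursday, so it moves forward to 2001-03-03.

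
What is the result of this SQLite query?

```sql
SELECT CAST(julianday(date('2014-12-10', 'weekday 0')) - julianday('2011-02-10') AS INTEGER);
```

1403

`weekday 0` advances to the next Sunday; 2014-12-10 is a Wednesday, so it moves forward to 2014-12-14.
18 days remain in February 2011 after the 10th (28 − 10).
Full months from March 2011 through November 2014 contribute their day counts.
Then 14 days into December 2014.
Total: 18 + 31 + 30 + 31 + 30 + 31 + 31 + 30 + 31 + 30 + 31 + 31 + 29 + 31 + 30 + 31 + 30 + 31 + 31 + 30 + 31 + 30 + 31 + 31 + 28 + 31 + 30 + 31 + 30 + 31 + 31 + 30 + 31 + 30 + 31 + 31 + 28 + 31 + 30 + 31 + 30 + 31 + 31 + 30 + 31 + 30 + 14 = 1403.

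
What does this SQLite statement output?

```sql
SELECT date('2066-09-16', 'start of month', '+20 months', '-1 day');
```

`start of month` rewinds 2066-09-16 to 2066-09-01.
Adding +20 months to 2066-09-01 gives 2068-05-01.
Going back 1 day from 2068-05-01 reaches 2068-04-30 (last day of April, 30 days).

2068-04-30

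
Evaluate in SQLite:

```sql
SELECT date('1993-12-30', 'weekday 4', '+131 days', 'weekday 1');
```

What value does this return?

1994-05-16

`weekday 4` advances to the next Thursday; 1993-12-30 is already a Thursday, so it stays at 1993-12-30.
Applying '+131 days' to 1993-12-30: counting 131 days forward gives 1994-05-10.
`weekday 1` advances to the next Monday; 1994-05-10 is a Tuesday, so it moves forward to 1994-05-16.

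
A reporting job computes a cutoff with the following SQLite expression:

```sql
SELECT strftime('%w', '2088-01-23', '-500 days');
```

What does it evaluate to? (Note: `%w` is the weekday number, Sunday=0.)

First apply '-500 days': 2088-01-23 → 2086-09-10.
2086-09-10 is a Tuesday; with Sunday=0 that is 2.

2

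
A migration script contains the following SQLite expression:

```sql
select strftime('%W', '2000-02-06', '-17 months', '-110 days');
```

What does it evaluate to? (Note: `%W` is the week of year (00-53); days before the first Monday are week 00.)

First apply '-17 months', '-110 days': 2000-02-06 → 1998-05-19.
1998-05-19 is a Tuesday. SQLite's %W counts Mondays since the year started; the result is 20.

20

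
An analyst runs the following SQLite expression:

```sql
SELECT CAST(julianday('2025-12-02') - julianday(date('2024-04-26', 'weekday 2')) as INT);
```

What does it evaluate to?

`weekday 2` advances to the next Tuesday; 2024-04-26 is a Friday, so it moves forward to 2024-04-30.
0 days remain in April 2024 after the 30th (30 − 30).
Full months from May 2024 through November 2025 contribute their day counts.
Then 2 days into December 2025.
Total: 0 + 31 + 30 + 31 + 31 + 30 + 31 + 30 + 31 + 31 + 28 + 31 + 30 + 31 + 30 + 31 + 31 + 30 + 31 + 30 + 2 = 581.

581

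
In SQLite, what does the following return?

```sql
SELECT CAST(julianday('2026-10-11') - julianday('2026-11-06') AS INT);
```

20 days remain in October 2026 after the 11th (31 − 11).
Then 6 days into November 2026.
Total: 20 + 6 = 26.
The subtraction is earlier − later, so the result is −26 → -26.

-26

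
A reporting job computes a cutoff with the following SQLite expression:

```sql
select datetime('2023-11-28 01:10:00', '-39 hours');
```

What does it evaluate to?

2023-11-26 10:10:00

-39 hours from 2023-11-28 01:10:00 is 2023-11-26 10:10:00 (crosses midnight).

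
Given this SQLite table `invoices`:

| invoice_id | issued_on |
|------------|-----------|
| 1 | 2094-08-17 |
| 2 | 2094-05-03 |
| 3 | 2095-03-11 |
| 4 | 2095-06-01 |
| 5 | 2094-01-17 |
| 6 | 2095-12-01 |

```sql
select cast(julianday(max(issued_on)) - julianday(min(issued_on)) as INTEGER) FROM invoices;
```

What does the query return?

MIN = 2094-01-17, MAX = 2095-12-01.
14 days remain in January 2094 after the 17th (31 − 17).
Full months from February 2094 through November 2095 contribute their day counts.
Then 1 day into December 2095.
Total: 14 + 28 + 31 + 30 + 31 + 30 + 31 + 31 + 30 + 31 + 30 + 31 + 31 + 28 + 31 + 30 + 31 + 30 + 31 + 31 + 30 + 31 + 30 + 1 = 683.

683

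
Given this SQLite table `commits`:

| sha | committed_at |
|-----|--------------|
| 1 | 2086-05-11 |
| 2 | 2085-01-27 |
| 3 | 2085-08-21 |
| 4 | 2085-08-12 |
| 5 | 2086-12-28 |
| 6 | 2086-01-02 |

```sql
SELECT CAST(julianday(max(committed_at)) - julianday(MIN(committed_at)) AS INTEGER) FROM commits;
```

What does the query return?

700

MIN = 2085-01-27, MAX = 2086-12-28.
4 days remain in January 2085 after the 27th (31 − 27).
Full months from February 2085 through November 2086 contribute their day counts.
Then 28 days into December 2086.
Total: 4 + 28 + 31 + 30 + 31 + 30 + 31 + 31 + 30 + 31 + 30 + 31 + 31 + 28 + 31 + 30 + 31 + 30 + 31 + 31 + 30 + 31 + 30 + 28 = 700.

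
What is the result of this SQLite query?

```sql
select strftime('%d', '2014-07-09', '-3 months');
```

09

First apply '-3 months': 2014-07-09 → 2014-04-09.
`%d` extracts the 2-digit day of month: 09.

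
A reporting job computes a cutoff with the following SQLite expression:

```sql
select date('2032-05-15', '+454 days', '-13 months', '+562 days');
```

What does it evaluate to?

Applying '+454 days' to 2032-05-15: counting 454 days forward gives 2033-08-12.
Adding -13 months to 2033-08-12 gives 2032-07-12.
Applying '+562 days' to 2032-07-12: counting 562 days forward gives 2034-01-25.

2034-01-25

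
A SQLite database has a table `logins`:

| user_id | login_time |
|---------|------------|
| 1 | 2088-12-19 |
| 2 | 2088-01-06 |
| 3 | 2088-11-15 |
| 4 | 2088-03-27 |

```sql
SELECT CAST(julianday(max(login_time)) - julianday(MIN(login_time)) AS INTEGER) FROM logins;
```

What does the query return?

348

MIN = 2088-01-06, MAX = 2088-12-19.
25 days remain in January 2088 after the 6th (31 − 6).
Full months from February 2088 through November 2088 contribute their day counts.
Then 19 days into December 2088.
Total: 25 + 29 + 31 + 30 + 31 + 30 + 31 + 31 + 30 + 31 + 30 + 19 = 348.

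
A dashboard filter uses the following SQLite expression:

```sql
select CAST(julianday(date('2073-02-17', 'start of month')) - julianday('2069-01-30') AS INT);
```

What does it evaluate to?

`start of month` rewinds 2073-02-17 to 2073-02-01.
1 day remains in January 2069 after the 30th (31 − 30).
Full months from February 2069 through January 2073 contribute their day counts.
Then 1 day into February 2073.
Total: 1 + 28 + 31 + 30 + 31 + 30 + 31 + 31 + 30 + 31 + 30 + 31 + 31 + 28 + 31 + 30 + 31 + 30 + 31 + 31 + 30 + 31 + 30 + 31 + 31 + 28 + 31 + 30 + 31 + 30 + 31 + 31 + 30 + 31 + 30 + 31 + 31 + 29 + 31 + 30 + 31 + 30 + 31 + 31 + 30 + 31 + 30 + 31 + 31 + 1 = 1463.

1463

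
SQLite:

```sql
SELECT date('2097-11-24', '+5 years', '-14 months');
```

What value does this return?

2101-09-24

Adding +5 years to 2097-11-24 gives 2102-11-24.
Adding -14 months to 2102-11-24 gives 2101-09-24.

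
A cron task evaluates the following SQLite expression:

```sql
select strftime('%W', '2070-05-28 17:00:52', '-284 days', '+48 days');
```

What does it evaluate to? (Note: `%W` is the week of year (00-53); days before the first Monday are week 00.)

39

First apply '-284 days', '+48 days': 2070-05-28 17:00:52 → 2069-10-04 17:00:52.
2069-10-04 is a Friday. SQLite's %W counts Mondays since the year started; the result is 39.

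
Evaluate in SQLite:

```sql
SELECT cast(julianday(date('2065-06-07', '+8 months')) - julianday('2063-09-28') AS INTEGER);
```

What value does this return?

863

Adding +8 months to 2065-06-07 gives 2066-02-07.
2 days remain in September 2063 after the 28th (30 − 28).
Full months from October 2063 through January 2066 contribute their day counts.
Then 7 days into February 2066.
Total: 2 + 31 + 30 + 31 + 31 + 29 + 31 + 30 + 31 + 30 + 31 + 31 + 30 + 31 + 30 + 31 + 31 + 28 + 31 + 30 + 31 + 30 + 31 + 31 + 30 + 31 + 30 + 31 + 31 + 7 = 863.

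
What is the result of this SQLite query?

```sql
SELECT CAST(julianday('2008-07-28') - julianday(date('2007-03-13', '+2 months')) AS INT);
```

Adding +2 months to 2007-03-13 gives 2007-05-13.
18 days remain in May 2007 after the 13th (31 − 13).
Full months from June 2007 through June 2008 contribute their day counts.
Then 28 days into July 2008.
Total: 18 + 30 + 31 + 31 + 30 + 31 + 30 + 31 + 31 + 29 + 31 + 30 + 31 + 30 + 28 = 442.

442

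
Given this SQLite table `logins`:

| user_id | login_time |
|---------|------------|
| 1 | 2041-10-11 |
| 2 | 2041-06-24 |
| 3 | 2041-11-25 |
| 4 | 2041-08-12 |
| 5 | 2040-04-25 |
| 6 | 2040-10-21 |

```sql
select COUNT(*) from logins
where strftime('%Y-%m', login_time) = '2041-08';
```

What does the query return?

1

Rows with year-month 2041-08: 2041-08-12 → 1.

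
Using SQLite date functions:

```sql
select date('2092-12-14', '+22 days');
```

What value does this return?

2093-01-05

December 2092 has 31 days; 17 remain after the 14th, so 18 days reach 2093-01-01.
Advancing 4 more days within January lands on 2093-01-05.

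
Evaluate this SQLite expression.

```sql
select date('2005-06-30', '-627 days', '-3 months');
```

Applying '-627 days' to 2005-06-30: counting 627 days back gives 2003-10-12.
Adding -3 months to 2003-10-12 gives 2003-07-12.

2003-07-12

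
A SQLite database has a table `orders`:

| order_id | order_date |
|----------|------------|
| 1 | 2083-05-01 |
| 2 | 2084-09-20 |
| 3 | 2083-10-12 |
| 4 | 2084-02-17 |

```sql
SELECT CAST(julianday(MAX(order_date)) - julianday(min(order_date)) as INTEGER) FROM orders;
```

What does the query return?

508

MIN = 2083-05-01, MAX = 2084-09-20.
30 days remain in May 2083 after the 1st (31 − 1).
Full months from June 2083 through August 2084 contribute their day counts.
Then 20 days into September 2084.
Total: 30 + 30 + 31 + 31 + 30 + 31 + 30 + 31 + 31 + 29 + 31 + 30 + 31 + 30 + 31 + 31 + 20 = 508.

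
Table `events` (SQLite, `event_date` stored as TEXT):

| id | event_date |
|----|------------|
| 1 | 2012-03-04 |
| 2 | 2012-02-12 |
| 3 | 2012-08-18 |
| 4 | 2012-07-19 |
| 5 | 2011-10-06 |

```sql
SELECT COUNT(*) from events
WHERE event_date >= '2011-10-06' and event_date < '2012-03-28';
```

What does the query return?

3

Rows in [2011-10-06, 2012-03-28): 2012-03-04, 2012-02-12, 2011-10-06 → 3 rows.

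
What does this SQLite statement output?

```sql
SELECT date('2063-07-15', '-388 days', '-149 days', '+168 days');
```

2062-07-11

Applying '-388 days' to 2063-07-15: counting 388 days back gives 2062-06-22.
Applying '-149 days' to 2062-06-22: counting 149 days back gives 2062-01-24.
Applying '+168 days' to 2062-01-24: counting 168 days forward gives 2062-07-11.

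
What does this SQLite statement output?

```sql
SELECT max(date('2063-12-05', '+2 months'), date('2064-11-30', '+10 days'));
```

date('2063-12-05', '+2 months') → 2064-02-05.
date('2064-11-30', '+10 days') → 2064-12-10.
Later of the two is 2064-12-10.

2064-12-10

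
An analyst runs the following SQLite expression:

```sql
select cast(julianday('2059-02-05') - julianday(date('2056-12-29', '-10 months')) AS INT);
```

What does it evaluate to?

Adding -10 months to 2056-12-29 gives 2056-02-29.
0 days remain in February 2056 after the 29th (29 − 29).
Full months from March 2056 through January 2059 contribute their day counts.
Then 5 days into February 2059.
Total: 0 + 31 + 30 + 31 + 30 + 31 + 31 + 30 + 31 + 30 + 31 + 31 + 28 + 31 + 30 + 31 + 30 + 31 + 31 + 30 + 31 + 30 + 31 + 31 + 28 + 31 + 30 + 31 + 30 + 31 + 31 + 30 + 31 + 30 + 31 + 31 + 5 = 1072.

1072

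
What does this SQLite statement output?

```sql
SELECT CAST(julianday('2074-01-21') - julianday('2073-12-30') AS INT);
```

22

1 day remains in December 2073 after the 30th (31 − 30).
Then 21 days into January 2074.
Total: 1 + 21 = 22.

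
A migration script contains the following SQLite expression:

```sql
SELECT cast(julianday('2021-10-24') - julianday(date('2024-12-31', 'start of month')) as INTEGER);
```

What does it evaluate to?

`start of month` rewinds 2024-12-31 to 2024-12-01.
7 days remain in October 2021 after the 24th (31 − 24).
Full months from November 2021 through November 2024 contribute their day counts.
Then 1 day into December 2024.
Total: 7 + 30 + 31 + 31 + 28 + 31 + 30 + 31 + 30 + 31 + 31 + 30 + 31 + 30 + 31 + 31 + 28 + 31 + 30 + 31 + 30 + 31 + 31 + 30 + 31 + 30 + 31 + 31 + 29 + 31 + 30 + 31 + 30 + 31 + 31 + 30 + 31 + 30 + 1 = 1134.
The subtraction is earlier − later, so the result is −1134 → -1134.

-1134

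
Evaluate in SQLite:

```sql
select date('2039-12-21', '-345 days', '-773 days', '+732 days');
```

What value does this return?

2038-11-30

Applying '-345 days' to 2039-12-21: counting 345 days back gives 2039-01-10.
Applying '-773 days' to 2039-01-10: counting 773 days back gives 2036-11-28.
Applying '+732 days' to 2036-11-28: counting 732 days forward gives 2038-11-30.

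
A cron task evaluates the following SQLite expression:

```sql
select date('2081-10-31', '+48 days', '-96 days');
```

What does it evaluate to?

2081-09-13

Applying '+48 days' to 2081-10-31: counting 48 days forward gives 2081-12-18.
Applying '-96 days' to 2081-12-18: counting 96 days back gives 2081-09-13.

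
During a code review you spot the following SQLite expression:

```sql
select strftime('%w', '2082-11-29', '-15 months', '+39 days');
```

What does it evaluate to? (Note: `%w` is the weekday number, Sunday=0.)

First apply '-15 months', '+39 days': 2082-11-29 → 2081-10-07.
2081-10-07 is a Tuesday; with Sunday=0 that is 2.

2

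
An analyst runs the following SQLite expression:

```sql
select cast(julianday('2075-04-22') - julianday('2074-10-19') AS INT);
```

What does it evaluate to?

185

12 days remain in October 2074 after the 19th (31 − 19).
November 2074: 30 days.
December 2074: 31 days.
January 2075: 31 days.
February 2075: 28 days.
March 2075: 31 days.
Then 22 days into April 2075.
Total: 12 + 30 + 31 + 31 + 28 + 31 + 22 = 185.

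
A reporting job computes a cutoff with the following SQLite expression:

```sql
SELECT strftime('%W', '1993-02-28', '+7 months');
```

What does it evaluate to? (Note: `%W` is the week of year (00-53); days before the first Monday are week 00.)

39

First apply '+7 months': 1993-02-28 → 1993-09-28.
1993-09-28 is a Tuesday. SQLite's %W counts Mondays since the year started; the result is 39.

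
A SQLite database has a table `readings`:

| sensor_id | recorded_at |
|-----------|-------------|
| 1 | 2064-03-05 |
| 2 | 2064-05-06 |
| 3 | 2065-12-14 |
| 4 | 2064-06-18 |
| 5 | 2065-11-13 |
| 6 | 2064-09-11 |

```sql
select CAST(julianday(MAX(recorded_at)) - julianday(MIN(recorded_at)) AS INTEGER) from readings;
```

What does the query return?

MIN = 2064-03-05, MAX = 2065-12-14.
26 days remain in March 2064 after the 5th (31 − 5).
Full months from April 2064 through November 2065 contribute their day counts.
Then 14 days into December 2065.
Total: 26 + 30 + 31 + 30 + 31 + 31 + 30 + 31 + 30 + 31 + 31 + 28 + 31 + 30 + 31 + 30 + 31 + 31 + 30 + 31 + 30 + 14 = 649.

649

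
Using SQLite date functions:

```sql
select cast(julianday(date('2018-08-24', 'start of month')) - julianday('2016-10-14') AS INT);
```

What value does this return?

`start of month` rewinds 2018-08-24 to 2018-08-01.
17 days remain in October 2016 after the 14th (31 − 14).
Full months from November 2016 through July 2018 contribute their day counts.
Then 1 day into August 2018.
Total: 17 + 30 + 31 + 31 + 28 + 31 + 30 + 31 + 30 + 31 + 31 + 30 + 31 + 30 + 31 + 31 + 28 + 31 + 30 + 31 + 30 + 31 + 1 = 656.

656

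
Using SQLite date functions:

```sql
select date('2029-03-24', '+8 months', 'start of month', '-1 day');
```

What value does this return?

Adding +8 months to 2029-03-24 gives 2029-11-24.
`start of month` rewinds 2029-11-24 to 2029-11-01.
Going back 1 day from 2029-11-01 reaches 2029-10-31 (last day of October, 31 days).

2029-10-31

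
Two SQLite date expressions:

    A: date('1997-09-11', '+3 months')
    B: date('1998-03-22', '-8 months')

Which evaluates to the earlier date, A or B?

B

A = 1997-12-11.
B = 1997-07-22.
B is earlier.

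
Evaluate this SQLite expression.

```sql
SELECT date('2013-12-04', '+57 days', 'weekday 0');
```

Applying '+57 days' to 2013-12-04: counting 57 days forward gives 2014-01-30.
`weekday 0` advances to the next Sunday; 2014-01-30 is a Thursday, so it moves forward to 2014-02-02.

2014-02-02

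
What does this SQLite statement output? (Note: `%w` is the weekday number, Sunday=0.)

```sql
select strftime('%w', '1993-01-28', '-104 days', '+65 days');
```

First apply '-104 days', '+65 days': 1993-01-28 → 1992-12-20.
1992-12-20 is a Sunday; with Sunday=0 that is 0.

0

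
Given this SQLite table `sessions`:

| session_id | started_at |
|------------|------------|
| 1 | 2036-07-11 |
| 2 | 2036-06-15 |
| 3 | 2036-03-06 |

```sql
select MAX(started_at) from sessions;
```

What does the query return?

2036-07-11

MAX over {2036-03-06, 2036-06-15, 2036-07-11}.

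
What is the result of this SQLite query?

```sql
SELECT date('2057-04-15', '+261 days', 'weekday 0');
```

Applying '+261 days' to 2057-04-15: counting 261 days forward gives 2058-01-01.
`weekday 0` advances to the next Sunday; 2058-01-01 is a Tuesday, so it moves forward to 2058-01-06.

2058-01-06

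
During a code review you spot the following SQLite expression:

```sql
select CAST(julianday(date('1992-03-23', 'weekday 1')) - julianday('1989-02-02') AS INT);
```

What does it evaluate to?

`weekday 1` advances to the next Monday; 1992-03-23 is already a Monday, so it stays at 1992-03-23.
26 days remain in February 1989 after the 2nd (28 − 2).
Full months from March 1989 through February 1992 contribute their day counts.
Then 23 days into March 1992.
Total: 26 + 31 + 30 + 31 + 30 + 31 + 31 + 30 + 31 + 30 + 31 + 31 + 28 + 31 + 30 + 31 + 30 + 31 + 31 + 30 + 31 + 30 + 31 + 31 + 28 + 31 + 30 + 31 + 30 + 31 + 31 + 30 + 31 + 30 + 31 + 31 + 29 + 23 = 1145.

1145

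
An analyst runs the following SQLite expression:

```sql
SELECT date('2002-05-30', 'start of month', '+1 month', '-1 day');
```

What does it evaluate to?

2002-05-31

`start of month` rewinds 2002-05-30 to 2002-05-01.
Adding +1 month to 2002-05-01 gives 2002-06-01.
Going back 1 day from 2002-06-01 reaches 2002-05-31 (last day of May, 31 days).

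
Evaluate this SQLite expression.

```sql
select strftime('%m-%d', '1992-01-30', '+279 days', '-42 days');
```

First apply '+279 days', '-42 days': 1992-01-30 → 1992-09-23.
`%m-%d` extracts the month-day: 09-23.

09-23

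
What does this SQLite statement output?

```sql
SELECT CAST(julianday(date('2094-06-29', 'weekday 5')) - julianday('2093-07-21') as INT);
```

346

`weekday 5` advances to the next Friday; 2094-06-29 is a Tuesday, so it moves forward to 2094-07-02.
10 days remain in July 2093 after the 21st (31 − 21).
Full months from August 2093 through June 2094 contribute their day counts.
Then 2 days into July 2094.
Total: 10 + 31 + 30 + 31 + 30 + 31 + 31 + 28 + 31 + 30 + 31 + 30 + 2 = 346.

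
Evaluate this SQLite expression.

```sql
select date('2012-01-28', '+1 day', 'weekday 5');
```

Advancing 1 more day within January lands on 2012-01-29.
`weekday 5` advances to the next Friday; 2012-01-29 is a Sunday, so it moves forward to 2012-02-03.

2012-02-03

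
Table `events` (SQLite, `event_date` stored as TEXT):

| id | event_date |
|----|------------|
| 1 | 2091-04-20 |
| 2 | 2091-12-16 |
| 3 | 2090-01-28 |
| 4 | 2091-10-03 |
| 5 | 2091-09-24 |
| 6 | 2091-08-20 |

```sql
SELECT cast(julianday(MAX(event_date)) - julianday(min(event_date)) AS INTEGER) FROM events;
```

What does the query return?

687

MIN = 2090-01-28, MAX = 2091-12-16.
3 days remain in January 2090 after the 28th (31 − 28).
Full months from February 2090 through November 2091 contribute their day counts.
Then 16 days into December 2091.
Total: 3 + 28 + 31 + 30 + 31 + 30 + 31 + 31 + 30 + 31 + 30 + 31 + 31 + 28 + 31 + 30 + 31 + 30 + 31 + 31 + 30 + 31 + 30 + 16 = 687.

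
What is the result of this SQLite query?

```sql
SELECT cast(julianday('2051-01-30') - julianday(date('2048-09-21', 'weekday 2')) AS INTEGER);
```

`weekday 2` advances to the next Tuesday; 2048-09-21 is a Monday, so it moves forward to 2048-09-22.
8 days remain in September 2048 after the 22nd (30 − 22).
Full months from October 2048 through December 2050 contribute their day counts.
Then 30 days into January 2051.
Total: 8 + 31 + 30 + 31 + 31 + 28 + 31 + 30 + 31 + 30 + 31 + 31 + 30 + 31 + 30 + 31 + 31 + 28 + 31 + 30 + 31 + 30 + 31 + 31 + 30 + 31 + 30 + 31 + 30 = 860.

860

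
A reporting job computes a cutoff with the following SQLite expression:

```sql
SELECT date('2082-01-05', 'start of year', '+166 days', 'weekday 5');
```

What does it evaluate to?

`start of year` rewinds 2082-01-05 to 2082-01-01.
Applying '+166 days' to 2082-01-01: counting 166 days forward gives 2082-06-16.
`weekday 5` advances to the next Friday; 2082-06-16 is a Tuesday, so it moves forward to 2082-06-19.

2082-06-19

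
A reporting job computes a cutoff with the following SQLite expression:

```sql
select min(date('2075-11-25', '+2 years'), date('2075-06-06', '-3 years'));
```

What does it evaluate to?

date('2075-11-25', '+2 years') → 2077-11-25.
date('2075-06-06', '-3 years') → 2072-06-06.
Earlier of the two is 2072-06-06.

2072-06-06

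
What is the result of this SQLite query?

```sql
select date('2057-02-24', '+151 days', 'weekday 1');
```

2057-07-30

Applying '+151 days' to 2057-02-24: counting 151 days forward gives 2057-07-25.
`weekday 1` advances to the next Monday; 2057-07-25 is a Wednesday, so it moves forward to 2057-07-30.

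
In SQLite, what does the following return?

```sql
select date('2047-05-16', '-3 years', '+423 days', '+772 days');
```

Adding -3 years to 2047-05-16 gives 2044-05-16.
Applying '+423 days' to 2044-05-16: counting 423 days forward gives 2045-07-13.
Applying '+772 days' to 2045-07-13: counting 772 days forward gives 2047-08-24.

2047-08-24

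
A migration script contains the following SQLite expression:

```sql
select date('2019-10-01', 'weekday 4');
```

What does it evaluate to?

2019-10-03

`weekday 4` advances to the next Thursday; 2019-10-01 is a Tuesday, so it moves forward to 2019-10-03.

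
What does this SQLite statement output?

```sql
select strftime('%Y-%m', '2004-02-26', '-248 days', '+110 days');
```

2003-10

First apply '-248 days', '+110 days': 2004-02-26 → 2003-10-11.
`%Y-%m` extracts the year-month: 2003-10.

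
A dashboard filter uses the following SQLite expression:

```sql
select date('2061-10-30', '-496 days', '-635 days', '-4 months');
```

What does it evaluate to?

2058-05-25

Applying '-496 days' to 2061-10-30: counting 496 days back gives 2060-06-21.
Applying '-635 days' to 2060-06-21: counting 635 days back gives 2058-09-25.
Adding -4 months to 2058-09-25 gives 2058-05-25.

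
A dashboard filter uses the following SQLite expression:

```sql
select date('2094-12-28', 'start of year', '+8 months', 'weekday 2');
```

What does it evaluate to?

2094-09-07

`start of year` rewinds 2094-12-28 to 2094-01-01.
Adding +8 months to 2094-01-01 gives 2094-09-01.
`weekday 2` advances to the next Tuesday; 2094-09-01 is a Wednesday, so it moves forward to 2094-09-07.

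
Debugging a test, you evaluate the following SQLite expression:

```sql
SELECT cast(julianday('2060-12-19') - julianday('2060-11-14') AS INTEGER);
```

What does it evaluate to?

35

16 days remain in November 2060 after the 14th (30 − 14).
Then 19 days into December 2060.
Total: 16 + 19 = 35.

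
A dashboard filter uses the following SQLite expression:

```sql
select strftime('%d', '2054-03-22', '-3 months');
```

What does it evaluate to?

First apply '-3 months': 2054-03-22 → 2053-12-22.
`%d` extracts the 2-digit day of month: 22.

22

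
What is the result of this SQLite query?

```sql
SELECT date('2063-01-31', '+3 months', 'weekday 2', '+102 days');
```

Adding +3 months to 2063-01-31 targets 2063-04-31. April 2063 has only 30 days, so SQLite normalizes the 1-day overflow forward to 2063-05-01.
`weekday 2` advances to the next Tuesday; 2063-05-01 is already a Tuesday, so it stays at 2063-05-01.
Applying '+102 days' to 2063-05-01: counting 102 days forward gives 2063-08-11.

2063-08-11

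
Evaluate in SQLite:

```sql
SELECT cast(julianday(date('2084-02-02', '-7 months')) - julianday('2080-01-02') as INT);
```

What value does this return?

1277

Adding -7 months to 2084-02-02 gives 2083-07-02.
29 days remain in January 2080 after the 2nd (31 − 2).
Full months from February 2080 through June 2083 contribute their day counts.
Then 2 days into July 2083.
Total: 29 + 29 + 31 + 30 + 31 + 30 + 31 + 31 + 30 + 31 + 30 + 31 + 31 + 28 + 31 + 30 + 31 + 30 + 31 + 31 + 30 + 31 + 30 + 31 + 31 + 28 + 31 + 30 + 31 + 30 + 31 + 31 + 30 + 31 + 30 + 31 + 31 + 28 + 31 + 30 + 31 + 30 + 2 = 1277.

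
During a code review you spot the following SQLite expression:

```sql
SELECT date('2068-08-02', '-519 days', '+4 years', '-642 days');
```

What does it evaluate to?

Applying '-519 days' to 2068-08-02: counting 519 days back gives 2067-03-02.
Adding +4 years to 2067-03-02 gives 2071-03-02.
Applying '-642 days' to 2071-03-02: counting 642 days back gives 2069-05-29.

2069-05-29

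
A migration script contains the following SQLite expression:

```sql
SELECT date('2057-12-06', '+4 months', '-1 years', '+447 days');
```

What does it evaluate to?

Adding +4 months to 2057-12-06 gives 2058-04-06.
Adding -1 year to 2058-04-06 gives 2057-04-06.
Applying '+447 days' to 2057-04-06: counting 447 days forward gives 2058-06-27.

2058-06-27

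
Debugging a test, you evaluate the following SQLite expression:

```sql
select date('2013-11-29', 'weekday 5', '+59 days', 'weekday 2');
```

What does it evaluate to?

`weekday 5` advances to the next Friday; 2013-11-29 is already a Friday, so it stays at 2013-11-29.
Applying '+59 days' to 2013-11-29: counting 59 days forward gives 2014-01-27.
`weekday 2` advances to the next Tuesday; 2014-01-27 is a Monday, so it moves forward to 2014-01-28.

2014-01-28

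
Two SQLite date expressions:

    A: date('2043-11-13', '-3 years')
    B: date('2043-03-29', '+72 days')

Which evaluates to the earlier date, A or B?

A

A = 2040-11-13.
B = 2043-06-09.
A is earlier.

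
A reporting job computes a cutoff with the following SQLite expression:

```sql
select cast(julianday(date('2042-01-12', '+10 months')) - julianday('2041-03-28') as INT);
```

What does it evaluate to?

594

Adding +10 months to 2042-01-12 gives 2042-11-12.
3 days remain in March 2041 after the 28th (31 − 28).
Full months from April 2041 through October 2042 contribute their day counts.
Then 12 days into November 2042.
Total: 3 + 30 + 31 + 30 + 31 + 31 + 30 + 31 + 30 + 31 + 31 + 28 + 31 + 30 + 31 + 30 + 31 + 31 + 30 + 31 + 12 = 594.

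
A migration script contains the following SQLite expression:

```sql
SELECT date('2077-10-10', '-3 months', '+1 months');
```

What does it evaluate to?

Adding -3 months to 2077-10-10 gives 2077-07-10.
Adding +1 month to 2077-07-10 gives 2077-08-10.

2077-08-10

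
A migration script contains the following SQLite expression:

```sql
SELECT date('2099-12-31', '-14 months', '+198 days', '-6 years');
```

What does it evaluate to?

Adding -14 months to 2099-12-31 gives 2098-10-31.
Applying '+198 days' to 2098-10-31: counting 198 days forward gives 2099-05-17.
Adding -6 years to 2099-05-17 gives 2093-05-17.

2093-05-17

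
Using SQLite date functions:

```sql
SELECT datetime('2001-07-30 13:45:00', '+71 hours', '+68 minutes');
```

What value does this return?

2001-08-02 13:53:00

+71 hours from 2001-07-30 13:45:00 is 2001-08-02 12:45:00 (crosses midnight).
68 minutes = 1h 8m; +68 minutes from 2001-08-02 12:45:00 is 2001-08-02 13:53:00.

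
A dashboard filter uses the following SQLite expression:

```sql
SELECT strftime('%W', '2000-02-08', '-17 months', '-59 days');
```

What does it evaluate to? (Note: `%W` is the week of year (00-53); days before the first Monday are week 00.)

27

First apply '-17 months', '-59 days': 2000-02-08 → 1998-07-11.
1998-07-11 is a Saturday. SQLite's %W counts Mondays since the year started; the result is 27.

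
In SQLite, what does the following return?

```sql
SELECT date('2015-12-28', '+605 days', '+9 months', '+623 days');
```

Applying '+605 days' to 2015-12-28: counting 605 days forward gives 2017-08-24.
Adding +9 months to 2017-08-24 gives 2018-05-24.
Applying '+623 days' to 2018-05-24: counting 623 days forward gives 2020-02-06.

2020-02-06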